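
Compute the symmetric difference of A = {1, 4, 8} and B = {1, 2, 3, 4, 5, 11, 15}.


A = {1, 4, 8}
B = {1, 2, 3, 4, 5, 11, 15}
Operation: symmetric difference
In A only: [8], in B only: [2, 3, 5, 11, 15]

{2, 3, 5, 8, 11, 15}


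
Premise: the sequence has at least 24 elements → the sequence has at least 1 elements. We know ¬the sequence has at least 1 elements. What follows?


Modus tollens: P → Q, ¬Q ⊢ ¬P
P: the sequence has at least 24 elements
Q: the sequence has at least 1 elements
We have P → Q and Q is false.
By modus tollens, P must be false.

It is not the case that the sequence has at least 24 elements


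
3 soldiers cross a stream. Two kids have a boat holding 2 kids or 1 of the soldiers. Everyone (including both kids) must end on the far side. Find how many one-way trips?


Per crossing of one of the soldiers: kids→, one←, one of the soldiers→, one← = 4 trips
3 × 4 = 12, + 1 final kids→ = 13
Minimum trips = 13

13


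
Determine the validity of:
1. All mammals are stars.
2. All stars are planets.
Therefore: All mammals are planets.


Premise 1: All mammals are stars.
Premise 2: All stars are planets.
Conclusion: All mammals are planets.
Barbara syllogism (AAA-1): All A are B, All B are C → All A are C.
Middle term (stars) distributed in premise 2.

Valid


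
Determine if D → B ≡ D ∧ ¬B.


Expression 1: D → B
Expression 2: D ∧ ¬B
Truth table (D B | Expr1 Expr2):
  T T |   T     F   ← differ
  T F |   F     T   ← differ
  F T |   T     F   ← differ
  F F |   T     F   ← differ
Counterexample: D=T, B=T gives Expr1 = T but Expr2 = F, so the expressions are NOT logically equivalent.

No


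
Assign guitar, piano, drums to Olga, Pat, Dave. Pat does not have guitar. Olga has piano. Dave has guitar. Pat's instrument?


From clues:
  Dave → guitar
  Olga → piano
By elimination, Pat gets the remaining.

drums


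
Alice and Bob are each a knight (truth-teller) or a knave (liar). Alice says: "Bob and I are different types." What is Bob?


Alice says: "Bob and I are different types."
Case 1: Alice is a Knight (truth-teller)
  Statement is true → they ARE different → Bob is a Knave
Case 2: Alice is a Knave (liar)
  Statement is false → they are NOT different → Bob is a Knave
In both cases, Bob is a Knave.

Knave


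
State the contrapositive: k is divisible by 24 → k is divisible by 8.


Original: If k is divisible by 24, then k is divisible by 8
Contrapositive: If ¬Q, then ¬P
Negate Q: not (k is divisible by 8)
Negate P: not (k is divisible by 24)

If not (k is divisible by 8), then not (k is divisible by 24).


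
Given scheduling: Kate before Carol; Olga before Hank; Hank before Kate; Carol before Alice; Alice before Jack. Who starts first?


Constraints: Kate before Carol; Olga before Hank; Hank before Kate; Carol before Alice; Alice before Jack
The first task can have nothing scheduled before it, so it must never appear on the right of a 'before'.
Tasks appearing after some 'before': Carol, Hank, Kate, Alice, Jack.
The only task not in that list is Olga → it is first.

Olga


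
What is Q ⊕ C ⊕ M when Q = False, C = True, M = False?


Q = False, C = True, M = False
Step 1: Q ⊕ C = False XOR True = True
Step 2: True ⊕ M = True XOR False = True
XOR is true when an odd number of operands are true.

True


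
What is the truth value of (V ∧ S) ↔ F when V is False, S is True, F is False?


V = False, S = True, F = False
Step 1: V ∧ S = False AND True = False
Step 2: (False) ↔ F: true when both sides have same truth value.
Result: False ↔ False = True

True


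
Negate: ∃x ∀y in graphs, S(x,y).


Original: ∃x ∀y S(x,y)
Rule: ¬∀→∃, ¬∃→∀, negate predicate.
Negation: ∀x ∃y ¬S(x,y)

∀x ∃y ¬S(x,y)


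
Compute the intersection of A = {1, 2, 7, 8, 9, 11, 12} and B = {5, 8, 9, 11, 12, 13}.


A = {1, 2, 7, 8, 9, 11, 12}
B = {5, 8, 9, 11, 12, 13}
Operation: intersection
Elements in both: 8, 9, 11, 12

{8, 9, 11, 12}


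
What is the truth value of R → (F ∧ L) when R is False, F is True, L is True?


R = False, F = True, L = True
Step 1: F ∧ L = True AND True = True
Step 2: R → (True): false only when R=True and consequent=False.
Result: True

True


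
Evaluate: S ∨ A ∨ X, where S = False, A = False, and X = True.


S = False, A = False, X = True
Step 1: S ∨ A = False OR False = False
Step 2: False ∨ X = False OR True = True
OR is true when at least one operand is true.

True


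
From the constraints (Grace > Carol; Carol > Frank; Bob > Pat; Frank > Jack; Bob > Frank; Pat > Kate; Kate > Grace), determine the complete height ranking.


Constraints: Grace > Carol; Carol > Frank; Bob > Pat; Frank > Jack; Bob > Frank; Pat > Kate; Kate > Grace
Method: at each step, the next-highest is the one remaining person who never appears on the smaller side of a constraint between remaining people.
  Step 1: remaining {Bob, Pat, Carol, Frank, Jack, Kate, Grace}; on the smaller side: {Pat, Carol, Frank, Jack, Kate, Grace} → Bob is next (Bob > Pat; Bob > Frank).
  Step 2: remaining {Pat, Carol, Frank, Jack, Kate, Grace}; on the smaller side: {Carol, Frank, Jack, Kate, Grace} → Pat is next (Pat > Kate).
  Step 3: remaining {Carol, Frank, Jack, Kate, Grace}; on the smaller side: {Carol, Frank, Jack, Grace} → Kate is next (Kate > Grace).
  Step 4: remaining {Carol, Frank, Jack, Grace}; on the smaller side: {Carol, Frank, Jack} → Grace is next (Grace > Carol).
  Step 5: remaining {Carol, Frank, Jack}; on the smaller side: {Frank, Jack} → Carol is next (Carol > Frank).
  Step 6: remaining {Frank, Jack}; on the smaller side: {Jack} → Frank is next (Frank > Jack).
  Step 7: only Jack remains → lowest.
Final ranking (highest to lowest):

Bob > Pat > Kate > Grace > Carol > Frank > Jack


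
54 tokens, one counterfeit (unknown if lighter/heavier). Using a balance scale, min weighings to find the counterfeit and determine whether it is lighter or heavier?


Let n = 54. 108 possibilities (n tokens × lighter/heavier); each weighing has 3 outcomes.
Bound for k weighings: say the first weighing puts j tokens on each pan. If it tips, the 2j weighed tokens remain suspects (each with a known direction) and k-1 weighings give 3^(k-1) outcomes; 3^(k-1) is odd, so 2j ≤ 3^(k-1) - 1. If it balances, the n - 2j unweighed tokens remain with direction unknown: 2(n - 2j) ≤ 3^(k-1) - 1 by the same parity argument. Adding, n ≤ (3^(k-1) - 1) + (3^(k-1) - 1)/2 = (3^k - 3)/2, and the classical three-group strategy achieves this (3 tokens in 2 weighings, 12 in 3, 39 in 4, 120 in 5).
So we need the smallest k with (3^k - 3)/2 ≥ 54.
k = 4: (3^4 - 3)/2 = 39 < 54 ✗
k = 5: (3^5 - 3)/2 = 120 ≥ 54 ✓

5


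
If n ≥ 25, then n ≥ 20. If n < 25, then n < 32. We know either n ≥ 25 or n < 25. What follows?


Constructive dilemma: (P → Q) ∧ (R → S), P ∨ R ⊢ Q ∨ S
Premise 1: n ≥ 25 → n ≥ 20
Premise 2: n < 25 → n < 32
Premise 3: n ≥ 25 ∨ n < 25
Case 1: Assuming n ≥ 25, then by Premise 1, n ≥ 20.
Case 2: Assuming n < 25, then by Premise 2, n < 32.
Since one of n ≥ 25 or n < 25 must hold, we get n ≥ 20 or n < 32.

n ≥ 20 or n < 32.


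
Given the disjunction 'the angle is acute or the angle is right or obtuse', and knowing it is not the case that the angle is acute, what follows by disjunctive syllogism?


Disjunctive syllogism: P ∨ Q, ¬P ⊢ Q
Disjunction: the angle is acute ∨ the angle is right or obtuse
We know it is not the case that the angle is acute.
By disjunctive syllogism, the other disjunct must be true.

The angle is right or obtuse


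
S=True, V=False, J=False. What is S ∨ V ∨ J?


S = True, V = False, J = False
Expression: S ∨ V ∨ J
Step 1: S ∨ V = True OR False = True
Step 2: (True) ∨ J = True OR False = True

True


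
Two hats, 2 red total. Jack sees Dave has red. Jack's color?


Total red = 2, Dave = red
Red accounted for: 1
Remaining for Jack: 1
Jack's hat is red.

red


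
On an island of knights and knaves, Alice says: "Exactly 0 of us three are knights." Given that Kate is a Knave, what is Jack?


Alice claims exactly 0 knights among Alice, Kate, Jack.
Given: Kate is a Knave.

Case 1: Alice is a Knight (tells truth)
  Then exactly 0 of the three are knights.
  Counting Alice, Kate: 1 knight(s) so far. Need -1 more → impossible.
Case 2: Alice is a Knave (lies)
  Then the count is NOT 0.
  If Jack = Knave, count = 0 = 0 → claim would be true, contradicts lie.
  If Jack = Knight, count = 1 ≠ 0 → lie confirmed ✓

Jack is a Knight.

Knight


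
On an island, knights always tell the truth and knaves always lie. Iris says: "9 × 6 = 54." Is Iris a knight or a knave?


Statement: "9 × 6 = 54."
Actual: 9 × 6 = 54
Claimed: 54
Statement is TRUE → Iris tells the truth → Knight

Knight


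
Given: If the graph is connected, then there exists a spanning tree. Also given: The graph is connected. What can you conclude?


Modus ponens: P → Q, P ⊢ Q
P: the graph is connected
Q: there exists a spanning tree
We have P → Q and P is true.
By modus ponens, Q must be true.

There exists a spanning tree


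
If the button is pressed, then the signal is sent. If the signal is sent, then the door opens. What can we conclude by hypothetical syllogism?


Hypothetical syllogism: P → Q, Q → R ⊢ P → R
Premise 1: the button is pressed → the signal is sent
Premise 2: the signal is sent → the door opens
Chain the implications: the middle term (the signal is sent) links the two.
Conclusion: If the button is pressed, then the door opens.

If the button is pressed, then the door opens.


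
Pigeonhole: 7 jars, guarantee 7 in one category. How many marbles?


Pigeonhole: to guarantee k in one of n categories, need (k-1)×n + 1.
k = 7, n = 7
Minimum = (7-1) × 7 + 1 = 6 × 7 + 1

43


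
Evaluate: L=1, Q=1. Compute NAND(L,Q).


L AND Q = 1
NOT(1) = 0

0


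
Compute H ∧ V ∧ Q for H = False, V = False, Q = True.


H = False, V = False, Q = True
Step 1: H ∧ V = False AND False = False
Step 2: (False) ∧ Q = (False) AND True = False
AND is true only when ALL operands are true.

False


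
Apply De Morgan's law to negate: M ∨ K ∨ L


De Morgan's law: ¬(P ∨ Q ∨ R) ≡ ¬P ∧ ¬Q ∧ ¬R
¬(M ∨ K ∨ L) = ¬M ∧ ¬K ∧ ¬L

¬M ∧ ¬K ∧ ¬L


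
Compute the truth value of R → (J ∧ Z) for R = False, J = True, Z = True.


R = False, J = True, Z = True
Step 1: J ∧ Z = True AND True = True
Step 2: R → (True): false only when R=True and consequent=False.
Result: True

True


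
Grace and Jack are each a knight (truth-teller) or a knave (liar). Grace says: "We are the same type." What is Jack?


Grace says: "We are the same type."
Case 1: Grace is a Knight (truth-teller)
  Statement is true → they ARE the same → Jack is also a Knight
Case 2: Grace is a Knave (liar)
  Statement is false → they are NOT the same → Jack is a Knight
In both cases, Jack is a Knight.

Knight


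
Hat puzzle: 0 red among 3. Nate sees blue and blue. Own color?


Total red = 0, seen red = 0
Own red = 0 - 0 = 0
Nate's hat is blue.

blue


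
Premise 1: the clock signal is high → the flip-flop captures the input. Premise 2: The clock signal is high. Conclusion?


Modus ponens: P → Q, P ⊢ Q
P: the clock signal is high
Q: the flip-flop captures the input
We have P → Q and P is true.
By modus ponens, Q must be true.

The flip-flop captures the input


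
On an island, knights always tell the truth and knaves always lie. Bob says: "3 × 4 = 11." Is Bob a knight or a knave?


Statement: "3 × 4 = 11."
Actual: 3 × 4 = 12
Claimed: 11
Statement is FALSE → Bob lies → Knave

Knave


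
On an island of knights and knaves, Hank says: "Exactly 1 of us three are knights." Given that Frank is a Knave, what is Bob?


Hank claims exactly 1 knights among Hank, Frank, Bob.
Given: Frank is a Knave.

Case 1: Hank is a Knight (tells truth)
  Then exactly 1 of the three are knights.
  Counting Hank, Frank: 1 knight(s) so far. Need 0 more → Bob = Knave.
Case 2: Hank is a Knave (lies)
  Then the count is NOT 1.
  If Bob = Knight, count = 1 = 1 → claim would be true, contradicts lie.
  If Bob = Knave, count = 0 ≠ 1 → lie confirmed ✓

Bob is a Knave.

Knave


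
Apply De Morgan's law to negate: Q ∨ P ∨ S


De Morgan's law: ¬(P ∨ Q ∨ R) ≡ ¬P ∧ ¬Q ∧ ¬R
¬(Q ∨ P ∨ S) = ¬Q ∧ ¬P ∧ ¬S

¬Q ∧ ¬P ∧ ¬S


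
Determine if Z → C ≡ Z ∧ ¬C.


Expression 1: Z → C
Expression 2: Z ∧ ¬C
Truth table (Z C | Expr1 Expr2):
  T T |   T     F   ← differ
  T F |   F     T   ← differ
  F T |   T     F   ← differ
  F F |   T     F   ← differ
Counterexample: Z=T, C=T gives Expr1 = T but Expr2 = F, so the expressions are NOT logically equivalent.

No


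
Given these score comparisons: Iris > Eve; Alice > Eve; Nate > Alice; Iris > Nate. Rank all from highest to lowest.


Constraints: Iris > Eve; Alice > Eve; Nate > Alice; Iris > Nate
Method: at each step, the next-highest is the one remaining person who never appears on the smaller side of a constraint between remaining people.
  Step 1: remaining {Iris, Eve, Nate, Alice}; on the smaller side: {Eve, Nate, Alice} → Iris is next (Iris > Eve; Iris > Nate).
  Step 2: remaining {Eve, Nate, Alice}; on the smaller side: {Eve, Alice} → Nate is next (Nate > Alice).
  Step 3: remaining {Eve, Alice}; on the smaller side: {Eve} → Alice is next (Alice > Eve).
  Step 4: only Eve remains → lowest.
Final ranking (highest to lowest):

Iris > Nate > Alice > Eve


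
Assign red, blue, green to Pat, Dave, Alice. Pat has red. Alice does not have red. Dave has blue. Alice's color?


From clues:
  Pat → red
  Dave → blue
By elimination, Alice gets the remaining.

green


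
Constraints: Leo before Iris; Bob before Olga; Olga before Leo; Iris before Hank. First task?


Constraints: Leo before Iris; Bob before Olga; Olga before Leo; Iris before Hank
The first task can have nothing scheduled before it, so it must never appear on the right of a 'before'.
Tasks appearing after some 'before': Iris, Olga, Leo, Hank.
The only task not in that list is Bob → it is first.

Bob


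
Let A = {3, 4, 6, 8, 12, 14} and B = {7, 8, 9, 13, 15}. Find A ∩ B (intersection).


A = {3, 4, 6, 8, 12, 14}
B = {7, 8, 9, 13, 15}
Operation: intersection
Elements in both: 8

{8}


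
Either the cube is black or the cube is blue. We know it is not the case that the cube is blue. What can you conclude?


Disjunctive syllogism: P ∨ Q, ¬P ⊢ Q
Disjunction: the cube is black ∨ the cube is blue
We know it is not the case that the cube is blue.
By disjunctive syllogism, the other disjunct must be true.

The cube is black


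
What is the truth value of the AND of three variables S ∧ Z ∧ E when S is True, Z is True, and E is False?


S = True, Z = True, E = False
Step 1: S ∧ Z = True AND True = True
Step 2: (True) ∧ E = (True) AND False = False
AND is true only when ALL operands are true.

False


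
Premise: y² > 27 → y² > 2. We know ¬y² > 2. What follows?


Modus tollens: P → Q, ¬Q ⊢ ¬P
P: y² > 27
Q: y² > 2
We have P → Q and Q is false.
By modus tollens, P must be false.

It is not the case that y² > 27


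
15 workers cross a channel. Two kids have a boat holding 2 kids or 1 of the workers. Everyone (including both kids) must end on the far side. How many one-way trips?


Per crossing of one of the workers: kids→, one←, one of the workers→, one← = 4 trips
15 × 4 = 60, + 1 final kids→ = 61
Minimum trips = 61

61


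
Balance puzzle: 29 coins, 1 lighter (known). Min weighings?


Each weighing has 3 outcomes (left heavy / balance / right heavy), so k weighings distinguish at most 3^k cases; splitting into three near-equal groups achieves this.
Need 3^k ≥ 29: 3^3 = 27 < 29 ≤ 3^4 = 81
k = ⌈log₃(29)⌉ = 4

4


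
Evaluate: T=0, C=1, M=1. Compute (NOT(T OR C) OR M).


T OR C = 1
NOT(1) = 0
0 OR 1 = 1

1


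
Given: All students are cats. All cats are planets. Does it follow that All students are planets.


Premise 1: All students are cats.
Premise 2: All cats are planets.
Conclusion: All students are planets.
Barbara syllogism (AAA-1): All A are B, All B are C → All A are C.
Middle term (cats) distributed in premise 2.

Valid


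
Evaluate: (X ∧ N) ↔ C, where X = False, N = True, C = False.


X = False, N = True, C = False
Step 1: X ∧ N = False AND True = False
Step 2: (False) ↔ C: true when both sides have same truth value.
Result: False ↔ False = True

True


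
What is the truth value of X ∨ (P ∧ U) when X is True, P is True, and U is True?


X = True, P = True, U = True
Step 1: P ∧ U = True AND True = True
Step 2: X ∨ True = True OR True = True
AND evaluated first (higher precedence); then OR applied.

True


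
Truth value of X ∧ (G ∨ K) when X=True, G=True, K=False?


X = True, G = True, K = False
Expression: X ∧ (G ∨ K)
Step 1: G ∨ K = True OR False = True
Step 2: X ∧ (True) = True AND True = True

True


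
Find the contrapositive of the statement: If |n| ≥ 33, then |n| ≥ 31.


Original: If |n| ≥ 33, then |n| ≥ 31
Contrapositive: If ¬Q, then ¬P
Negate Q: not (|n| ≥ 31)
Negate P: not (|n| ≥ 33)

If not (|n| ≥ 31), then not (|n| ≥ 33).


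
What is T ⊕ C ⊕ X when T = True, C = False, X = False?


T = True, C = False, X = False
Step 1: T ⊕ C = True XOR False = True
Step 2: True ⊕ X = True XOR False = True
XOR is true when an odd number of operands are true.

True


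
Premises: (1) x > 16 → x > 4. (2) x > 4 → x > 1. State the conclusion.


Hypothetical syllogism: P → Q, Q → R ⊢ P → R
Premise 1: x > 16 → x > 4
Premise 2: x > 4 → x > 1
Chain the implications: the middle term (x > 4) links the two.
Conclusion: If x > 16, then x > 1.

If x > 16, then x > 1.


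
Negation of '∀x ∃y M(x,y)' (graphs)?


Original: ∀x ∃y M(x,y)
Rule: ¬∀→∃, ¬∃→∀, negate predicate.
Negation: ∃x ∀y ¬M(x,y)

∃x ∀y ¬M(x,y)


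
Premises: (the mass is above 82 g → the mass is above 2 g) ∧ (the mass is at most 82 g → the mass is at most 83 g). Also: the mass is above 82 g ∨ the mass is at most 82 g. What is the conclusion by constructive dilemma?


Constructive dilemma: (P → Q) ∧ (R → S), P ∨ R ⊢ Q ∨ S
Premise 1: the mass is above 82 g → the mass is above 2 g
Premise 2: the mass is at most 82 g → the mass is at most 83 g
Premise 3: the mass is above 82 g ∨ the mass is at most 82 g
Case 1: Assuming the mass is above 82 g, then by Premise 1, the mass is above 2 g.
Case 2: Assuming the mass is at most 82 g, then by Premise 2, the mass is at most 83 g.
Since one of the mass is above 82 g or the mass is at most 82 g must hold, we get the mass is above 2 g or the mass is at most 83 g.

The mass is above 2 g or the mass is at most 83 g.


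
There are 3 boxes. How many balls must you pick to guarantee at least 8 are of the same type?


Pigeonhole: to guarantee k in one of n categories, need (k-1)×n + 1.
k = 8, n = 3
Minimum = (8-1) × 3 + 1 = 7 × 3 + 1

22


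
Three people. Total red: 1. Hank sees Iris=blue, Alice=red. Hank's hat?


Total red = 1, seen red = 1
Own red = 1 - 1 = 0
Hank's hat is blue.

blue


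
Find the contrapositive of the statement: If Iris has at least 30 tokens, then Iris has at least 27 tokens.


Original: If Iris has at least 30 tokens, then Iris has at least 27 tokens
Contrapositive: If ¬Q, then ¬P
Negate Q: not (Iris has at least 27 tokens)
Negate P: not (Iris has at least 30 tokens)

If not (Iris has at least 27 tokens), then not (Iris has at least 30 tokens).


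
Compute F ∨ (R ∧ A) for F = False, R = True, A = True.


F = False, R = True, A = True
Step 1: R ∧ A = True AND True = True
Step 2: F ∨ True = False OR True = True
AND evaluated first (higher precedence); then OR applied.

True


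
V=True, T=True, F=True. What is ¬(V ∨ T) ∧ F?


V = True, T = True, F = True
Expression: ¬(V ∨ T) ∧ F
Step 1: V ∨ T = True OR True = True
Step 2: ¬(V ∨ T) = NOT True = False
Step 3: (False) ∧ F = False AND True = False

False


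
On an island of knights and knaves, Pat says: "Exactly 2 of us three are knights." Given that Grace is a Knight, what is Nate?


Pat claims exactly 2 knights among Pat, Grace, Nate.
Given: Grace is a Knight.

Case 1: Pat is a Knight (tells truth)
  Then exactly 2 of the three are knights.
  Counting Pat, Grace: 2 knight(s) so far. Need 0 more → Nate = Knave.
Case 2: Pat is a Knave (lies)
  Then the count is NOT 2.
  If Nate = Knight, count = 2 = 2 → claim would be true, contradicts lie.
  If Nate = Knave, count = 1 ≠ 2 → lie confirmed ✓

Nate is a Knave.

Knave


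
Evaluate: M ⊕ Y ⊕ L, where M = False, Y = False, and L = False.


M = False, Y = False, L = False
Step 1: M ⊕ Y = False XOR False = False
Step 2: False ⊕ L = False XOR False = False
XOR is true when an odd number of operands are true.

False


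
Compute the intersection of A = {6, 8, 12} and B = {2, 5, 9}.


A = {6, 8, 12}
B = {2, 5, 9}
Operation: intersection
Elements in both: none

∅


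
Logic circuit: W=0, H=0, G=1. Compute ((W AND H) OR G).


W AND H = 0&0 = 0
0 OR 1 = 1

1


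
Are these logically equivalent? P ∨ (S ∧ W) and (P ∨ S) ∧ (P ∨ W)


Expression 1: P ∨ (S ∧ W)
Expression 2: (P ∨ S) ∧ (P ∨ W)
Truth table (P S W | Expr1 Expr2):
  T T T |   T     T
  T T F |   T     T
  T F T |   T     T
  T F F |   T     T
  F T T |   T     T
  F T F |   F     F
  F F T |   F     F
  F F F |   F     F
All 8 rows agree, so the expressions are logically equivalent.

Yes


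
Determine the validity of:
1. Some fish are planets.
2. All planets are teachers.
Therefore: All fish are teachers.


Premise 1: Some fish are planets.
Premise 2: All planets are teachers.
Conclusion: All fish are teachers.
Fallacy: illicit minor. The minor term (fish) is distributed in the conclusion ('All fish ...') but undistributed in its premise ('Some fish are planets' doesn't cover all fish).
Only 'Some fish are teachers' follows, not 'All'.

Invalid


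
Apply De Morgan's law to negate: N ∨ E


De Morgan's law: ¬(P ∨ Q) ≡ ¬P ∧ ¬Q
¬(N ∨ E) = ¬N ∧ ¬E

¬N ∧ ¬E


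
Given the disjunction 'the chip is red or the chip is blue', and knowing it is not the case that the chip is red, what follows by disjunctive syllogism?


Disjunctive syllogism: P ∨ Q, ¬P ⊢ Q
Disjunction: the chip is red ∨ the chip is blue
We know it is not the case that the chip is red.
By disjunctive syllogism, the other disjunct must be true.

The chip is blue


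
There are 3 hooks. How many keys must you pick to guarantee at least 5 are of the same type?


Pigeonhole: to guarantee k in one of n categories, need (k-1)×n + 1.
k = 5, n = 3
Minimum = (5-1) × 3 + 1 = 4 × 3 + 1

13


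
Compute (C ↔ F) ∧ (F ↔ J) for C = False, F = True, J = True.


C = False, F = True, J = True
Step 1: C ↔ F is true when C and F have the same value. Result: False
Step 2: F ↔ J is true when F and J have the same value. Result: True
Step 3: False ∧ True = False

False


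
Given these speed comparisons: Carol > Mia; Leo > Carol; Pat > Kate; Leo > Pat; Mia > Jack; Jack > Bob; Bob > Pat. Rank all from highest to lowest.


Constraints: Carol > Mia; Leo > Carol; Pat > Kate; Leo > Pat; Mia > Jack; Jack > Bob; Bob > Pat
Method: at each step, the next-highest is the one remaining person who never appears on the smaller side of a constraint between remaining people.
  Step 1: remaining {Mia, Jack, Kate, Pat, Bob, Carol, Leo}; on the smaller side: {Mia, Jack, Kate, Pat, Bob, Carol} → Leo is next (Leo > Carol; Leo > Pat).
  Step 2: remaining {Mia, Jack, Kate, Pat, Bob, Carol}; on the smaller side: {Mia, Jack, Kate, Pat, Bob} → Carol is next (Carol > Mia).
  Step 3: remaining {Mia, Jack, Kate, Pat, Bob}; on the smaller side: {Jack, Kate, Pat, Bob} → Mia is next (Mia > Jack).
  Step 4: remaining {Jack, Kate, Pat, Bob}; on the smaller side: {Kate, Pat, Bob} → Jack is next (Jack > Bob).
  Step 5: remaining {Kate, Pat, Bob}; on the smaller side: {Kate, Pat} → Bob is next (Bob > Pat).
  Step 6: remaining {Kate, Pat}; on the smaller side: {Kate} → Pat is next (Pat > Kate).
  Step 7: only Kate remains → lowest.
Final ranking (highest to lowest):

Leo > Carol > Mia > Jack > Bob > Pat > Kate


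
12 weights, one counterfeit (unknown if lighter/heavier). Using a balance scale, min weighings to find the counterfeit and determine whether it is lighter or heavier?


Let n = 12. 24 possibilities (n weights × lighter/heavier); each weighing has 3 outcomes.
Bound for k weighings: say the first weighing puts j weights on each pan. If it tips, the 2j weighed weights remain suspects (each with a known direction) and k-1 weighings give 3^(k-1) outcomes; 3^(k-1) is odd, so 2j ≤ 3^(k-1) - 1. If it balances, the n - 2j unweighed weights remain with direction unknown: 2(n - 2j) ≤ 3^(k-1) - 1 by the same parity argument. Adding, n ≤ (3^(k-1) - 1) + (3^(k-1) - 1)/2 = (3^k - 3)/2, and the classical three-group strategy achieves this (3 weights in 2 weighings, 12 in 3, 39 in 4, 120 in 5).
So we need the smallest k with (3^k - 3)/2 ≥ 12.
k = 2: (3^2 - 3)/2 = 3 < 12 ✗
k = 3: (3^3 - 3)/2 = 12 ≥ 12 ✓

3


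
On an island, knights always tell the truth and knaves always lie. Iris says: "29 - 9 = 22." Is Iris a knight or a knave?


Statement: "29 - 9 = 22."
Actual: 29 - 9 = 20
Claimed: 22
Statement is FALSE → Iris lies → Knave

Knave


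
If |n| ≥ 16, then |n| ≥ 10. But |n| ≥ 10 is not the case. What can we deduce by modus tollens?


Modus tollens: P → Q, ¬Q ⊢ ¬P
P: |n| ≥ 16
Q: |n| ≥ 10
We have P → Q and Q is false.
By modus tollens, P must be false.

It is not the case that |n| ≥ 16


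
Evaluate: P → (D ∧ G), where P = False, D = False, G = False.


P = False, D = False, G = False
Step 1: D ∧ G = False AND False = False
Step 2: P → (False): false only when P=True and consequent=False.
Result: True

True


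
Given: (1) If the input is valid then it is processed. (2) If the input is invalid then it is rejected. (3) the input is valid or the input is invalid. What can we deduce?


Constructive dilemma: (P → Q) ∧ (R → S), P ∨ R ⊢ Q ∨ S
Premise 1: the input is valid → it is processed
Premise 2: the input is invalid → it is rejected
Premise 3: the input is valid ∨ the input is invalid
Case 1: Assuming the input is valid, then by Premise 1, it is processed.
Case 2: Assuming the input is invalid, then by Premise 2, it is rejected.
Since one of the input is valid or the input is invalid must hold, we get it is processed or it is rejected.

It is processed or it is rejected.


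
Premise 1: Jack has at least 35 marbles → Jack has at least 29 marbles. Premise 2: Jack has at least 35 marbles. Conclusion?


Modus ponens: P → Q, P ⊢ Q
P: Jack has at least 35 marbles
Q: Jack has at least 29 marbles
We have P → Q and P is true.
By modus ponens, Q must be true.

Jack has at least 29 marbles


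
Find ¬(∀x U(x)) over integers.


Original: ∀x U(x)
Rule: ¬∀→∃, ¬∃→∀, negate predicate.
Negation: ∃x ¬U(x)

∃x ¬U(x)


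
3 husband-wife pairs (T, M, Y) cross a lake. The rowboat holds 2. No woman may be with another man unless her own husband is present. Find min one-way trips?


Label couples T, M, Y (H = husband, W = wife).
Counting alone: 6 people, the rowboat carries 2 and someone must bring it back, so each round trip nets at most +1 on the far side until the last crossing → at least 9 trips. The jealousy constraint makes 9 impossible; the shortest valid schedule has 11:
1. WT+WM →  (far: WT,WM; near: HT,HM,HY,WY)
2. WT ←       (far: WM; near: HT,HM,HY,WT,WY)
3. WT+WY →  (far: WT,WM,WY; near: HT,HM,HY)
4. WT ←       (far: WM,WY; near: HT,HM,HY,WT)
5. HM+HY →  (far: HM,WM,HY,WY; near: HT,WT)
6. HM+WM ←  (far: HY,WY; near: HT,WT,HM,WM)
7. HT+HM →  (far: HT,HM,HY,WY; near: WT,WM)
8. WY ←       (far: HT,HM,HY; near: WT,WM,WY)
9. WT+WM →  (far: HT,WT,HM,WM,HY; near: WY)
10. HY ←      (far: HT,WT,HM,WM; near: HY,WY)
11. HY+WY → (far: all six; near: empty)
In every state each wife is either with her husband or with no other man.
Minimum trips = 11

11


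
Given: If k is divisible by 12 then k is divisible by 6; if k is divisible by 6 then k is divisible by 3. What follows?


Hypothetical syllogism: P → Q, Q → R ⊢ P → R
Premise 1: k is divisible by 12 → k is divisible by 6
Premise 2: k is divisible by 6 → k is divisible by 3
Chain the implications: the middle term (k is divisible by 6) links the two.
Conclusion: If k is divisible by 12, then k is divisible by 3.

If k is divisible by 12, then k is divisible by 3.


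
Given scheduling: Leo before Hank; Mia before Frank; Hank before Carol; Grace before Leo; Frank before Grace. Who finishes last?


Constraints: Leo before Hank; Mia before Frank; Hank before Carol; Grace before Leo; Frank before Grace
The last task can have nothing scheduled after it, so it must never appear on the left of a 'before'.
Tasks appearing before some other task: Leo, Mia, Hank, Grace, Frank.
The only task not in that list is Carol → it is last.

Carol


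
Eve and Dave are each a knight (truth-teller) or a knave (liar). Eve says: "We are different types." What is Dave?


Eve says: "We are different types."
Case 1: Eve is a Knight (truth-teller)
  Statement is true → they ARE different → Dave is a Knave
Case 2: Eve is a Knave (liar)
  Statement is false → they are NOT different → Dave is a Knave
In both cases, Dave is a Knave.

Knave


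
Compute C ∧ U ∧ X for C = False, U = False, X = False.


C = False, U = False, X = False
Step 1: C ∧ U = False AND False = False
Step 2: (False) ∧ X = (False) AND False = False
AND is true only when ALL operands are true.

False


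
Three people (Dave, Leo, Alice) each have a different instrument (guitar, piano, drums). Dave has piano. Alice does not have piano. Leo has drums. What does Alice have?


From clues:
  Dave → piano
  Leo → drums
By elimination, Alice gets the remaining.

guitar


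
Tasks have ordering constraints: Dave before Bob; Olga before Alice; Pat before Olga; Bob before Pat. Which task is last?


Constraints: Dave before Bob; Olga before Alice; Pat before Olga; Bob before Pat
The last task can have nothing scheduled after it, so it must never appear on the left of a 'before'.
Tasks appearing before some other task: Dave, Olga, Pat, Bob.
The only task not in that list is Alice → it is last.

Alice


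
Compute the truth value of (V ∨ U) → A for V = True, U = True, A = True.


V = True, U = True, A = True
Step 1: V ∨ U = True OR True = True
Step 2: (True) → A: false only when antecedent=True and A=False.
Result: True

True


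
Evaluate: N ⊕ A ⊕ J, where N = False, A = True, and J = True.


N = False, A = True, J = True
Step 1: N ⊕ A = False XOR True = True
Step 2: True ⊕ J = True XOR True = False
XOR is true when an odd number of operands are true.

False


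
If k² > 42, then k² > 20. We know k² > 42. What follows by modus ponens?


Modus ponens: P → Q, P ⊢ Q
P: k² > 42
Q: k² > 20
We have P → Q and P is true.
By modus ponens, Q must be true.

k² > 20


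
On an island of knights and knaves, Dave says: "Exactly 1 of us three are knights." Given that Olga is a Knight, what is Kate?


Dave claims exactly 1 knights among Dave, Olga, Kate.
Given: Olga is a Knight.

Case 1: Dave is a Knight (tells truth)
  Then exactly 1 of the three are knights.
  Counting Dave, Olga: 2 knight(s) so far. Need -1 more → impossible.
Case 2: Dave is a Knave (lies)
  Then the count is NOT 1.
  If Kate = Knave, count = 1 = 1 → claim would be true, contradicts lie.
  If Kate = Knight, count = 2 ≠ 1 → lie confirmed ✓

Kate is a Knight.

Knight


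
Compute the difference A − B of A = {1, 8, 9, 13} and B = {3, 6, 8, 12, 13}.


A = {1, 8, 9, 13}
B = {3, 6, 8, 12, 13}
Operation: difference A − B
In A but not B: 1, 9

{1, 9}


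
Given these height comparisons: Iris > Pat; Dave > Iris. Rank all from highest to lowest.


Constraints: Iris > Pat; Dave > Iris
Method: at each step, the next-highest is the one remaining person who never appears on the smaller side of a constraint between remaining people.
  Step 1: remaining {Iris, Pat, Dave}; on the smaller side: {Iris, Pat} → Dave is next (Dave > Iris).
  Step 2: remaining {Iris, Pat}; on the smaller side: {Pat} → Iris is next (Iris > Pat).
  Step 3: only Pat remains → lowest.
Final ranking (highest to lowest):

Dave > Iris > Pat


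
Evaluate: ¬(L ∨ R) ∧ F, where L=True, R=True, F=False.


L = True, R = True, F = False
Expression: ¬(L ∨ R) ∧ F
Step 1: L ∨ R = True OR True = True
Step 2: ¬(L ∨ R) = NOT True = False
Step 3: (False) ∧ F = False AND False = False

False


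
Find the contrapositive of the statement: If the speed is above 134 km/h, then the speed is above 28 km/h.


Original: If the speed is above 134 km/h, then the speed is above 28 km/h
Contrapositive: If ¬Q, then ¬P
Negate Q: not (the speed is above 28 km/h)
Negate P: not (the speed is above 134 km/h)

If not (the speed is above 28 km/h), then not (the speed is above 134 km/h).


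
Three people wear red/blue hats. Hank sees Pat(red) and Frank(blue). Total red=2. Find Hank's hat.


Total red = 2, seen red = 1
Own red = 2 - 1 = 1
Hank's hat is red.

red


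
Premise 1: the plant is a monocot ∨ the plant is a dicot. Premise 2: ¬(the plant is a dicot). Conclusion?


Disjunctive syllogism: P ∨ Q, ¬P ⊢ Q
Disjunction: the plant is a monocot ∨ the plant is a dicot
We know it is not the case that the plant is a dicot.
By disjunctive syllogism, the other disjunct must be true.

The plant is a monocot


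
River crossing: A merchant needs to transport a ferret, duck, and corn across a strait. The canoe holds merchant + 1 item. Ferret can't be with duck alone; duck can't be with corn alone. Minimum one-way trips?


1. merchant+duck → 2. merchant ← 3. merchant+ferret → 4. merchant+duck ← 5. merchant+corn → 6. merchant ← 7. merchant+duck →
Minimum trips = 7

7


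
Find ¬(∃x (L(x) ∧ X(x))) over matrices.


Original: ∃x (L(x) ∧ X(x))
Rule: ¬∀→∃, ¬∃→∀, negate predicate.
Negation: ∀x (¬L(x) ∨ ¬X(x))

∀x (¬L(x) ∨ ¬X(x))


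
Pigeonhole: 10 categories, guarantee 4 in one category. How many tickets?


Pigeonhole: to guarantee k in one of n categories, need (k-1)×n + 1.
k = 4, n = 10
Minimum = (4-1) × 10 + 1 = 3 × 10 + 1

31


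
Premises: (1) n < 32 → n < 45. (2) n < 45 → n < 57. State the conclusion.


Hypothetical syllogism: P → Q, Q → R ⊢ P → R
Premise 1: n < 32 → n < 45
Premise 2: n < 45 → n < 57
Chain the implications: the middle term (n < 45) links the two.
Conclusion: If n < 32, then n < 57.

If n < 32, then n < 57.


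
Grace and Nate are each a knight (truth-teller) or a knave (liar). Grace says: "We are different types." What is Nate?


Grace says: "We are different types."
Case 1: Grace is a Knight (truth-teller)
  Statement is true → they ARE different → Nate is a Knave
Case 2: Grace is a Knave (liar)
  Statement is false → they are NOT different → Nate is a Knave
In both cases, Nate is a Knave.

Knave


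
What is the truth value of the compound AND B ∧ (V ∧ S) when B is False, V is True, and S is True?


B = False, V = True, S = True
Step 1: V ∧ S = True AND True = True
Step 2: B ∧ True = False AND True = False
AND is true only when ALL operands are true.

False


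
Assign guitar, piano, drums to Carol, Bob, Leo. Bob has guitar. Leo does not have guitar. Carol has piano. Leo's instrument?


From clues:
  Carol → piano
  Bob → guitar
By elimination, Leo gets the remaining.

drums


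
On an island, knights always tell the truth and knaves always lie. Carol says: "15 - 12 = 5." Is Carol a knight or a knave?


Statement: "15 - 12 = 5."
Actual: 15 - 12 = 3
Claimed: 5
Statement is FALSE → Carol lies → Knave

Knave


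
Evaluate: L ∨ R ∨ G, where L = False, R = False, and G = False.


L = False, R = False, G = False
Step 1: L ∨ R = False OR False = False
Step 2: False ∨ G = False OR False = False
OR is true when at least one operand is true.

False


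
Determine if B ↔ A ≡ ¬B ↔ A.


Expression 1: B ↔ A
Expression 2: ¬B ↔ A
Truth table (B A | Expr1 Expr2):
  T T |   T     F   ← differ
  T F |   F     T   ← differ
  F T |   F     T   ← differ
  F F |   T     F   ← differ
Counterexample: B=T, A=T gives Expr1 = T but Expr2 = F, so the expressions are NOT logically equivalent.

No


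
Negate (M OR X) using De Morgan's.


De Morgan's law: ¬(P ∨ Q) ≡ ¬P ∧ ¬Q
¬(M ∨ X) = ¬M ∧ ¬X

¬M ∧ ¬X


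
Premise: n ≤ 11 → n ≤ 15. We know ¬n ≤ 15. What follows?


Modus tollens: P → Q, ¬Q ⊢ ¬P
P: n ≤ 11
Q: n ≤ 15
We have P → Q and Q is false.
By modus tollens, P must be false.

It is not the case that n ≤ 11


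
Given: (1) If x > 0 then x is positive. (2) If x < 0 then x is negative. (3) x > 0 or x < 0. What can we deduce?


Constructive dilemma: (P → Q) ∧ (R → S), P ∨ R ⊢ Q ∨ S
Premise 1: x > 0 → x is positive
Premise 2: x < 0 → x is negative
Premise 3: x > 0 ∨ x < 0
Case 1: Assuming x > 0, then by Premise 1, x is positive.
Case 2: Assuming x < 0, then by Premise 2, x is negative.
Since one of x > 0 or x < 0 must hold, we get x is positive or x is negative.

x is positive or x is negative.


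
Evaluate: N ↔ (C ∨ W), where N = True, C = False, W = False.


N = True, C = False, W = False
Step 1: C ∨ W = False OR False = False
Step 2: N ↔ (False): true when both sides have same truth value.
Result: True ↔ False = False

False


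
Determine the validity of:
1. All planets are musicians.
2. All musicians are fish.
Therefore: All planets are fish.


Premise 1: All planets are musicians.
Premise 2: All musicians are fish.
Conclusion: All planets are fish.
Barbara syllogism (AAA-1): All A are B, All B are C → All A are C.
Middle term (musicians) distributed in premise 2.

Valid


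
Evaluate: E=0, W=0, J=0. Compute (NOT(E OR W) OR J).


E OR W = 0
NOT(0) = 1
1 OR 0 = 1

1


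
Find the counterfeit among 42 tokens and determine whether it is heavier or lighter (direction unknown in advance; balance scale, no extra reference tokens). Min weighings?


Let n = 42. 84 possibilities (n tokens × lighter/heavier); each weighing has 3 outcomes.
Bound for k weighings: say the first weighing puts j tokens on each pan. If it tips, the 2j weighed tokens remain suspects (each with a known direction) and k-1 weighings give 3^(k-1) outcomes; 3^(k-1) is odd, so 2j ≤ 3^(k-1) - 1. If it balances, the n - 2j unweighed tokens remain with direction unknown: 2(n - 2j) ≤ 3^(k-1) - 1 by the same parity argument. Adding, n ≤ (3^(k-1) - 1) + (3^(k-1) - 1)/2 = (3^k - 3)/2, and the classical three-group strategy achieves this (3 tokens in 2 weighings, 12 in 3, 39 in 4, 120 in 5).
So we need the smallest k with (3^k - 3)/2 ≥ 42.
k = 4: (3^4 - 3)/2 = 39 < 42 ✗
k = 5: (3^5 - 3)/2 = 120 ≥ 42 ✓

5


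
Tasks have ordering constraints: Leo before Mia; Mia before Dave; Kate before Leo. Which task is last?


Constraints: Leo before Mia; Mia before Dave; Kate before Leo
The last task can have nothing scheduled after it, so it must never appear on the left of a 'before'.
Tasks appearing before some other task: Leo, Mia, Kate.
The only task not in that list is Dave → it is last.

Dave


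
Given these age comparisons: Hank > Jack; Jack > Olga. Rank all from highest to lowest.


Constraints: Hank > Jack; Jack > Olga
Method: at each step, the next-highest is the one remaining person who never appears on the smaller side of a constraint between remaining people.
  Step 1: remaining {Olga, Jack, Hank}; on the smaller side: {Olga, Jack} → Hank is next (Hank > Jack).
  Step 2: remaining {Olga, Jack}; on the smaller side: {Olga} → Jack is next (Jack > Olga).
  Step 3: only Olga remains → lowest.
Final ranking (highest to lowest):

Hank > Jack > Olga
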